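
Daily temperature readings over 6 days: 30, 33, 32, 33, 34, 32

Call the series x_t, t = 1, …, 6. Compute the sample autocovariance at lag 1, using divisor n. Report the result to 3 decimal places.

-0.241

Mean x̄ = (30 + 33 + 32 + 33 + 34 + 32)/6 = 32.3333
Σ_{t=1}^{5}(x_t−x̄)(x_{t+1}−x̄) = -1.4444
γ_1 = -1.4444 / 6 = -0.241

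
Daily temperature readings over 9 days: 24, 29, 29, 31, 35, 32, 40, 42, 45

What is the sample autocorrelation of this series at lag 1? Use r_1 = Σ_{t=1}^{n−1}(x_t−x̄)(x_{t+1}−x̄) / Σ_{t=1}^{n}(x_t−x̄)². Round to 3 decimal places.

0.543

Mean x̄ = (24 + 29 + 29 + 31 + 35 + 32 + 40 + 42 + 45)/9 = 34.1111
Numerator Σ_{t=1}^{8}(x_t−x̄)(x_{t+1}−x̄) = 208.9877
Denominator Σ(x_t−x̄)² = 384.8889
r_1 = 208.9877 / 384.8889 = 0.543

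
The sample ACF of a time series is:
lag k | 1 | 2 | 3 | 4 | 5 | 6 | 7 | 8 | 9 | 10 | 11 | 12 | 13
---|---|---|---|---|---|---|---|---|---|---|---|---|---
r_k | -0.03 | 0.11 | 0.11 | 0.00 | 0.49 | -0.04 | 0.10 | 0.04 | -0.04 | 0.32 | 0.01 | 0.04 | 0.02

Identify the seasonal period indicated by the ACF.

The largest autocorrelation is r_5 = 0.49, with a weaker echo at lag 10 (0.32); the remaining lags stay at or below 0.11.
The dominant spike at lag 5 indicates a seasonal period of 5.

5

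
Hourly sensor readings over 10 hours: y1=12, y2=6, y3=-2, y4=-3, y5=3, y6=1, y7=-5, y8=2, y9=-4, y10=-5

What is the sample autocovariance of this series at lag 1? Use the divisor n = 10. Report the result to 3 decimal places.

Mean ȳ = (12 + 6 − 2 − 3 + 3 + 1 − 5 + 2 − 4 − 5)/10 = 0.5000
Σ_{t=1}^{9}(y_t−ȳ)(y_{t+1}−ȳ) = 57.7500
γ_1 = 57.7500 / 10 = 5.775

5.775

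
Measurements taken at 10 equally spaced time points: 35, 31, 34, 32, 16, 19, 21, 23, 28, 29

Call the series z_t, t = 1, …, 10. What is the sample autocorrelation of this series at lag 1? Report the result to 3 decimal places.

0.494

Mean z̄ = (35 + 31 + 34 + 32 + 16 + 19 + 21 + 23 + 28 + 29)/10 = 26.8000
Numerator Σ_{t=1}^{9}(z_t−z̄)(z_{t+1}−z̄) = 195.5600
Denominator Σ(z_t−z̄)² = 395.6000
r_1 = 195.5600 / 395.6000 = 0.494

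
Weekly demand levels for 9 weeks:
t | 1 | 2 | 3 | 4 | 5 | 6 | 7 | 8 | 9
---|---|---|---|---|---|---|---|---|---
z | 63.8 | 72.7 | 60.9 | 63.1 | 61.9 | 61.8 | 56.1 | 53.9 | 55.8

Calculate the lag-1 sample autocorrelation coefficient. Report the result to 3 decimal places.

Mean z̄ = (63.8 + 72.7 + 60.9 + 63.1 + 61.9 + 61.8 + 56.1 + 53.9 + 55.8)/9 = 61.1111
Numerator Σ_{t=1}^{8}(z_t−z̄)(z_{t+1}−z̄) = 101.3899
Denominator Σ(z_t−z̄)² = 251.9489
r_1 = 101.3899 / 251.9489 = 0.402

0.402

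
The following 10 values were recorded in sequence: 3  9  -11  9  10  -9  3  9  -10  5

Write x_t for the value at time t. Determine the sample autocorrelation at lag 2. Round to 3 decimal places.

-0.313

Mean x̄ = (3 + 9 − 11 + 9 + 10 − 9 + 3 + 9 − 10 + 5)/10 = 1.8000
Numerator Σ_{t=1}^{8}(x_t−x̄)(x_{t+2}−x̄) = -205.2800
Denominator Σ(x_t−x̄)² = 655.6000
r_2 = -205.2800 / 655.6000 = -0.313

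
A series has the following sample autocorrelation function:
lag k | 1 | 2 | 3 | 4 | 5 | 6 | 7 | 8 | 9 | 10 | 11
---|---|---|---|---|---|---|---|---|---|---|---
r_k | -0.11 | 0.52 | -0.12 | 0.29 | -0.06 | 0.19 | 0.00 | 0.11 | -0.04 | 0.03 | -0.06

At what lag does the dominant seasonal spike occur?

The largest autocorrelation is r_2 = 0.52, with weaker echoes at lags 4 (0.29) and 6 (0.19); the remaining lags stay at or below 0.11.
The dominant spike at lag 2 indicates a seasonal period of 2.

2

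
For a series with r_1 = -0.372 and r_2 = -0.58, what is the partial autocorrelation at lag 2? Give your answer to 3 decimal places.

-0.834

φ_{22} = (r_2 − r_1²) / (1 − r_1²)
r_1² = (-0.372)² = 0.138384
Numerator = -0.58 − 0.1384 = -0.7184; denominator = 1 − 0.1384 = 0.8616
φ_{22} = -0.7184 / 0.8616 = -0.834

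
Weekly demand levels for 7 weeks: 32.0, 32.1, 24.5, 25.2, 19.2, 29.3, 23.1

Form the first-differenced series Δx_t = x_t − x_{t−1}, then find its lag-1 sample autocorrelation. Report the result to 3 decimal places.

First differences Δx: 0.1, -7.6, 0.7, -6.0, 10.1, -6.2
Mean of differences = -1.4833
Numerator Σ(Δx_t−Δx̄)(Δx_{t+1}−Δx̄) = -139.8536
Denominator Σ(Δx_t−Δx̄)² = 221.5083
r_1(Δx) = -139.8536 / 221.5083 = -0.631

-0.631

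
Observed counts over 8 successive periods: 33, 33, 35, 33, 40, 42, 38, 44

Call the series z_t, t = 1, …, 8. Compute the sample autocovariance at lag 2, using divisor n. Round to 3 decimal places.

4.422

Mean z̄ = (33 + 33 + 35 + 33 + 40 + 42 + 38 + 44)/8 = 37.2500
Σ_{t=1}^{6}(z_t−z̄)(z_{t+2}−z̄) = 35.3750
γ_2 = 35.3750 / 8 = 4.422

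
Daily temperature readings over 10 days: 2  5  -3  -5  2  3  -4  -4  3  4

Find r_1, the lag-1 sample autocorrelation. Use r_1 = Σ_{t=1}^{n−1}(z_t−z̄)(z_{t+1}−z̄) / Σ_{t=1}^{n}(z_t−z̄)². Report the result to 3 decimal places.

0.082

Mean z̄ = (2 + 5 − 3 − 5 + 2 + 3 − 4 − 4 + 3 + 4)/10 = 0.3000
Numerator Σ_{t=1}^{9}(z_t−z̄)(z_{t+1}−z̄) = 10.8100
Denominator Σ(z_t−z̄)² = 132.1000
r_1 = 10.8100 / 132.1000 = 0.082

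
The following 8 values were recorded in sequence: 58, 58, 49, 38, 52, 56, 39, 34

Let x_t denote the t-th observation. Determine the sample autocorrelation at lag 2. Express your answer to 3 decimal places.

-0.477

Mean x̄ = (58 + 58 + 49 + 38 + 52 + 56 + 39 + 34)/8 = 48.0000
Σ(x_t−x̄)(x_{t+2}−x̄) = (10.0000) + (-100.0000) + (4.0000) + (-80.0000) + (-36.0000) + (-112.0000) = -314.0000
Denominator Σ(x_t−x̄)² = 658.0000
r_2 = -314.0000 / 658.0000 = -0.477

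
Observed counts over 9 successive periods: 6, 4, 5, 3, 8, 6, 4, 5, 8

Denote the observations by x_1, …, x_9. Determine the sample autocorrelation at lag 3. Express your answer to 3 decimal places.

Mean x̄ = (6 + 4 + 5 + 3 + 8 + 6 + 4 + 5 + 8)/9 = 5.4444
Σ(x_t−x̄)(x_{t+3}−x̄) = (-1.3580) + (-3.6914) + (-0.2469) + (3.5309) + (-1.1358) + (1.4198) = -1.4815
Denominator Σ(x_t−x̄)² = 24.2222
r_3 = -1.4815 / 24.2222 = -0.061

-0.061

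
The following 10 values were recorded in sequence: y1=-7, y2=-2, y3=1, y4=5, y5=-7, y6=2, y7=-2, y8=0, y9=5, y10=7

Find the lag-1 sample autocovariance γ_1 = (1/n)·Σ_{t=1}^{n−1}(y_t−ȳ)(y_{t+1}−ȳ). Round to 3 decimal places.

Mean ȳ = (-7 − 2 + 1 + 5 − 7 + 2 − 2 + 0 + 5 + 7)/10 = 0.2000
Σ_{t=1}^{9}(y_t−ȳ)(y_{t+1}−ȳ) = -1.4400
γ_1 = -1.4400 / 10 = -0.144

-0.144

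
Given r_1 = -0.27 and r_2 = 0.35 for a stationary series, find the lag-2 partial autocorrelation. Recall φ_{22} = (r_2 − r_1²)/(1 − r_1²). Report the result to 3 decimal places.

φ_{22} = (r_2 − r_1²) / (1 − r_1²)
r_1² = (-0.27)² = 0.0729
Numerator = 0.35 − 0.0729 = 0.2771; denominator = 1 − 0.0729 = 0.9271
φ_{22} = 0.2771 / 0.9271 = 0.299

0.299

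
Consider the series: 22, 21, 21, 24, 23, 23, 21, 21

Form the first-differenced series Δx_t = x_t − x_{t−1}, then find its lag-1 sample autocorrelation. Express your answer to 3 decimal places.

-0.203

First differences Δx: -1, 0, 3, -1, 0, -2, 0
Mean of differences = -0.1429
Numerator Σ(Δx_t−Δx̄)(Δx_{t+1}−Δx̄) = -3.0204
Denominator Σ(Δx_t−Δx̄)² = 14.8571
r_1(Δx) = -3.0204 / 14.8571 = -0.203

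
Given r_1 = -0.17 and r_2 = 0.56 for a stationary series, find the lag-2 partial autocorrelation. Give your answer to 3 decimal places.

φ_{22} = (r_2 − r_1²) / (1 − r_1²)
r_1² = (-0.17)² = 0.0289
Numerator = 0.56 − 0.0289 = 0.5311; denominator = 1 − 0.0289 = 0.9711
φ_{22} = 0.5311 / 0.9711 = 0.547

0.547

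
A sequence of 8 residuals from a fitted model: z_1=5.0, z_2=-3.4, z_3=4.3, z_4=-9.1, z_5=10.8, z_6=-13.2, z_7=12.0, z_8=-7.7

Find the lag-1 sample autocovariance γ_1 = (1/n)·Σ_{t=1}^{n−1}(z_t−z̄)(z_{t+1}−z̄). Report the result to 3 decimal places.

Mean z̄ = (5.0 − 3.4 + 4.3 − 9.1 + 10.8 − 13.2 + 12.0 − 7.7)/8 = -0.1625
Deviations: 5.1625, -3.2375, 4.4625, -8.9375, 10.9625, -13.0375, 12.1625, -7.5375
Σ_{t=1}^{7}(z_t−z̄)(z_{t+1}−z̄) = -562.1889
γ_1 = -562.1889 / 8 = -70.274

-70.274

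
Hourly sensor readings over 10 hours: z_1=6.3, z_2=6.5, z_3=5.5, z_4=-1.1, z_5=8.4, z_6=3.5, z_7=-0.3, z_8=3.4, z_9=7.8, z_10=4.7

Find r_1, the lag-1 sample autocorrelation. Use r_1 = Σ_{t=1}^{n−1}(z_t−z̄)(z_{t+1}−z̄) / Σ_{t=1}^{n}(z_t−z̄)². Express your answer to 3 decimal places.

-0.206

Mean z̄ = (6.3 + 6.5 + 5.5 − 1.1 + 8.4 + 3.5 − 0.3 + 3.4 + 7.8 + 4.7)/10 = 4.4700
Numerator Σ_{t=1}^{9}(z_t−z̄)(z_{t+1}−z̄) = -18.6999
Denominator Σ(z_t−z̄)² = 90.9810
r_1 = -18.6999 / 90.9810 = -0.206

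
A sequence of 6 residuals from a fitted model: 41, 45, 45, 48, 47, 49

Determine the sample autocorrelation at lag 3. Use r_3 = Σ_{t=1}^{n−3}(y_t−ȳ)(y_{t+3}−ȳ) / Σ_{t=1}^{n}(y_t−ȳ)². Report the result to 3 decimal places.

Mean ȳ = (41 + 45 + 45 + 48 + 47 + 49)/6 = 45.8333
Deviations from mean: -4.8333, -0.8333, -0.8333, 2.1667, 1.1667, 3.1667
Σ(y_t−ȳ)(y_{t+3}−ȳ) = (-10.4722) + (-0.9722) + (-2.6389) = -14.0833
Denominator Σ(y_t−ȳ)² = 40.8333
r_3 = -14.0833 / 40.8333 = -0.345

-0.345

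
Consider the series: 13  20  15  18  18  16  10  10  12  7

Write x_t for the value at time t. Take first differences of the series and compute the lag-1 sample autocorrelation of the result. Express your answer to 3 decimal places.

-0.363

First differences Δx: 7, -5, 3, 0, -2, -6, 0, 2, -5
Mean of differences = -0.6667
Numerator Σ(Δx_t−Δx̄)(Δx_{t+1}−Δx̄) = -53.7778
Denominator Σ(Δx_t−Δx̄)² = 148.0000
r_1(Δx) = -53.7778 / 148.0000 = -0.363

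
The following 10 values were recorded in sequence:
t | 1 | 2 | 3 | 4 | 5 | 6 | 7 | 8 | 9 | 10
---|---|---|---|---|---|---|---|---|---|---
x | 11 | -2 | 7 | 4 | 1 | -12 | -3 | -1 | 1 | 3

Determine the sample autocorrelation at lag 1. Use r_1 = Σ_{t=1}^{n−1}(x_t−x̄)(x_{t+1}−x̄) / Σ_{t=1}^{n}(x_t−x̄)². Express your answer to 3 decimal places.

0.083

Mean x̄ = (11 − 2 + 7 + 4 + 1 − 12 − 3 − 1 + 1 + 3)/10 = 0.9000
Numerator Σ_{t=1}^{9}(x_t−x̄)(x_{t+1}−x̄) = 28.6900
Denominator Σ(x_t−x̄)² = 346.9000
r_1 = 28.6900 / 346.9000 = 0.083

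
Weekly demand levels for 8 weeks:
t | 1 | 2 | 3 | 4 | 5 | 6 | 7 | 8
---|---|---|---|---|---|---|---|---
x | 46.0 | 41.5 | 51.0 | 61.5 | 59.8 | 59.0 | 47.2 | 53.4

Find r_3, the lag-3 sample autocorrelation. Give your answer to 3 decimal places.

Mean x̄ = (46.0 + 41.5 + 51.0 + 61.5 + 59.8 + 59.0 + 47.2 + 53.4)/8 = 52.4250
Deviations from mean: -6.4250, -10.9250, -1.4250, 9.0750, 7.3750, 6.5750, -5.2250, 0.9750
Numerator Σ_{t=1}^{5}(x_t−x̄)(x_{t+3}−x̄) = -188.4744
Denominator Σ(x_t−x̄)² = 370.8950
r_3 = -188.4744 / 370.8950 = -0.508

-0.508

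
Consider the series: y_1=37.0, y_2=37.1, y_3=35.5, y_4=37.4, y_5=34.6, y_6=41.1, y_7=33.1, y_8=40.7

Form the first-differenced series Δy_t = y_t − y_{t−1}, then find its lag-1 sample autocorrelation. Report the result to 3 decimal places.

-0.782

First differences Δy: 0.1, -1.6, 1.9, -2.8, 6.5, -8.0, 7.6
Mean of differences = 0.5286
Numerator Σ(Δy_t−Δȳ)(Δy_{t+1}−Δȳ) = -137.6851
Denominator Σ(Δy_t−Δȳ)² = 176.0743
r_1(Δy) = -137.6851 / 176.0743 = -0.782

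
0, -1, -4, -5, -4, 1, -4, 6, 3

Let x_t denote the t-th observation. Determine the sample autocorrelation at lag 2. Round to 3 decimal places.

Mean x̄ = (0 − 1 − 4 − 5 − 4 + 1 − 4 + 6 + 3)/9 = -0.8889
Numerator Σ_{t=1}^{7}(x_t−x̄)(x_{t+2}−x̄) = 10.1975
Denominator Σ(x_t−x̄)² = 112.8889
r_2 = 10.1975 / 112.8889 = 0.090

0.090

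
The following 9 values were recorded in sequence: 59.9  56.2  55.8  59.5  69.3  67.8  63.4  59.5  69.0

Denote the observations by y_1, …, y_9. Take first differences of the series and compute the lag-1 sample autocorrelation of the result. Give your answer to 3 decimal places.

0.013

First differences Δy: -3.7, -0.4, 3.7, 9.8, -1.5, -4.4, -3.9, 9.5
Mean of differences = 1.1375
Numerator Σ(Δy_t−Δȳ)(Δy_{t+1}−Δȳ) = 3.2223
Denominator Σ(Δy_t−Δȳ)² = 240.2988
r_1(Δy) = 3.2223 / 240.2988 = 0.013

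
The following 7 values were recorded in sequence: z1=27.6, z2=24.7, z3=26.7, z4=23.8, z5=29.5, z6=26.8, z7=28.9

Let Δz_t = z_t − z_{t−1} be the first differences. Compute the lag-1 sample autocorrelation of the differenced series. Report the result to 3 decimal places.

-0.768

First differences Δz: -2.9, 2.0, -2.9, 5.7, -2.7, 2.1
Mean of differences = 0.2167
Numerator Σ(Δz_t−Δz̄)(Δz_{t+1}−Δz̄) = -49.6919
Denominator Σ(Δz_t−Δz̄)² = 64.7283
r_1(Δz) = -49.6919 / 64.7283 = -0.768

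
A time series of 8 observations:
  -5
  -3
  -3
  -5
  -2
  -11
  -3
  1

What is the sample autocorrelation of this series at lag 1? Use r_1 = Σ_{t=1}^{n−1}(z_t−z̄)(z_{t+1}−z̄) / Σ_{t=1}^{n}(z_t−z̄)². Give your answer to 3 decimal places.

-0.225

Mean z̄ = (-5 − 3 − 3 − 5 − 2 − 11 − 3 + 1)/8 = -3.8750
Deviations from mean: -1.1250, 0.8750, 0.8750, -1.1250, 1.8750, -7.1250, 0.8750, 4.8750
Numerator Σ_{t=1}^{7}(z_t−z̄)(z_{t+1}−z̄) = -18.6406
Denominator Σ(z_t−z̄)² = 82.8750
r_1 = -18.6406 / 82.8750 = -0.225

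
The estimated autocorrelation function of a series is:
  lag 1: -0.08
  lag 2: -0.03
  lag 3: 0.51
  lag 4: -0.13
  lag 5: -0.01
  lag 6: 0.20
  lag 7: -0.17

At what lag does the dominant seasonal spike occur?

The largest autocorrelation is r_3 = 0.51, with a weaker echo at lag 6 (0.20); the remaining lags stay at or below -0.01.
The dominant spike at lag 3 indicates a seasonal period of 3.

3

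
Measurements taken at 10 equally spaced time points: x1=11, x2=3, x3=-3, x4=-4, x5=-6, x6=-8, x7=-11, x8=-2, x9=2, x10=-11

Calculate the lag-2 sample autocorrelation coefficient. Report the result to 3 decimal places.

Mean x̄ = (11 + 3 − 3 − 4 − 6 − 8 − 11 − 2 + 2 − 11)/10 = -2.9000
Numerator Σ_{t=1}^{8}(x_t−x̄)(x_{t+2}−x̄) = -28.4200
Denominator Σ(x_t−x̄)² = 420.9000
r_2 = -28.4200 / 420.9000 = -0.068

-0.068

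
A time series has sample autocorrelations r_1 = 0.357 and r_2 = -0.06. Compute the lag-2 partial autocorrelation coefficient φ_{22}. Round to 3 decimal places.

-0.215

φ_{22} = (r_2 − r_1²) / (1 − r_1²)
r_1² = (0.357)² = 0.127449
Numerator = -0.06 − 0.1274 = -0.1874; denominator = 1 − 0.1274 = 0.8726
φ_{22} = -0.1874 / 0.8726 = -0.215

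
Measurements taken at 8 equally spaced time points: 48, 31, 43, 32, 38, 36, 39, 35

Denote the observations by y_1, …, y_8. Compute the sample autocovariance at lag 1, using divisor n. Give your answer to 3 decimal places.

Mean ȳ = (48 + 31 + 43 + 32 + 38 + 36 + 39 + 35)/8 = 37.7500
Deviations: 10.2500, -6.7500, 5.2500, -5.7500, 0.2500, -1.7500, 1.2500, -2.7500
Σ_{t=1}^{7}(y_t−ȳ)(y_{t+1}−ȳ) = -142.3125
γ_1 = -142.3125 / 8 = -17.789

-17.789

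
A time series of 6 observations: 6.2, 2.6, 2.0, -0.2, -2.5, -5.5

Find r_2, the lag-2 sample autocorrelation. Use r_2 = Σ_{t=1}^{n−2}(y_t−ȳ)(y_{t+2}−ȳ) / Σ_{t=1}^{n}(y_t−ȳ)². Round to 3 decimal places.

0.081

Mean ȳ = (6.2 + 2.6 + 2.0 − 0.2 − 2.5 − 5.5)/6 = 0.4333
Σ(y_t−ȳ)(y_{t+2}−ȳ) = (9.0344) + (-1.3722) + (-4.5956) + (3.7578) = 6.8244
Denominator Σ(y_t−ȳ)² = 84.6133
r_2 = 6.8244 / 84.6133 = 0.081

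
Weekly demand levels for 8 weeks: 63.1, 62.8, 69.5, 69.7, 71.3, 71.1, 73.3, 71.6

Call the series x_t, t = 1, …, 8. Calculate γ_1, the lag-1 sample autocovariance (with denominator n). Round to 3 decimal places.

7.537

Mean x̄ = (63.1 + 62.8 + 69.5 + 69.7 + 71.3 + 71.1 + 73.3 + 71.6)/8 = 69.0500
Deviations: -5.9500, -6.2500, 0.4500, 0.6500, 2.2500, 2.0500, 4.2500, 2.5500
Σ_{t=1}^{7}(x_t−x̄)(x_{t+1}−x̄) = 60.2925
γ_1 = 60.2925 / 8 = 7.537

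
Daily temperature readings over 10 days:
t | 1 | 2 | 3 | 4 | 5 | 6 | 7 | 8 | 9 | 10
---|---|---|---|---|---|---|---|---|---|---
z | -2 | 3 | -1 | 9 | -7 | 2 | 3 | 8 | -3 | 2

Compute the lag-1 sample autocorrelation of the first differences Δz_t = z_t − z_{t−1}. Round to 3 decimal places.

-0.706

First differences Δz: 5, -4, 10, -16, 9, 1, 5, -11, 5
Mean of differences = 0.4444
Numerator Σ(Δz_t−Δz̄)(Δz_{t+1}−Δz̄) = -457.5309
Denominator Σ(Δz_t−Δz̄)² = 648.2222
r_1(Δz) = -457.5309 / 648.2222 = -0.706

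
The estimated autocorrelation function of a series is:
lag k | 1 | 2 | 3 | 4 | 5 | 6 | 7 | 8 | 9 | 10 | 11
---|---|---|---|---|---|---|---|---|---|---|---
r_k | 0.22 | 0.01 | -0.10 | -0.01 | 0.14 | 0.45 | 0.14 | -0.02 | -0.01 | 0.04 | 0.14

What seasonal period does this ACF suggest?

6

The largest autocorrelation is r_6 = 0.45; the remaining lags stay at or below 0.22.
The dominant spike at lag 6 indicates a seasonal period of 6.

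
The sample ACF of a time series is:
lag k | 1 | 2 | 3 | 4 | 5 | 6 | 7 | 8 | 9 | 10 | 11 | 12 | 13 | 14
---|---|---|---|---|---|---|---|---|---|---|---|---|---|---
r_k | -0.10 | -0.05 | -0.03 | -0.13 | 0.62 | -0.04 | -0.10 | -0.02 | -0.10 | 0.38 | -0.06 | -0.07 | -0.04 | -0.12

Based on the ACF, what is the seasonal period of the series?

The largest autocorrelation is r_5 = 0.62, with a weaker echo at lag 10 (0.38); the remaining lags stay at or below -0.02.
The dominant spike at lag 5 indicates a seasonal period of 5.

5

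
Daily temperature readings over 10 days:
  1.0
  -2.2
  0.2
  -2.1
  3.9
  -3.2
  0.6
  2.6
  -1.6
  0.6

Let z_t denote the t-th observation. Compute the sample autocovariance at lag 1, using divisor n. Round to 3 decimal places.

Mean z̄ = (1.0 − 2.2 + 0.2 − 2.1 + 3.9 − 3.2 + 0.6 + 2.6 − 1.6 + 0.6)/10 = -0.0200
Σ_{t=1}^{9}(z_t−z̄)(z_{t+1}−z̄) = -29.2464
γ_1 = -29.2464 / 10 = -2.925

-2.925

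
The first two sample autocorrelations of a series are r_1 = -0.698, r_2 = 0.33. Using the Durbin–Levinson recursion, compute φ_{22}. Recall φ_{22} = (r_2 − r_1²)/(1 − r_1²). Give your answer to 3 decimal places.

-0.307

φ_{22} = (r_2 − r_1²) / (1 − r_1²)
r_1² = (-0.698)² = 0.487204
Numerator = 0.33 − 0.4872 = -0.1572; denominator = 1 − 0.4872 = 0.5128
φ_{22} = -0.1572 / 0.5128 = -0.307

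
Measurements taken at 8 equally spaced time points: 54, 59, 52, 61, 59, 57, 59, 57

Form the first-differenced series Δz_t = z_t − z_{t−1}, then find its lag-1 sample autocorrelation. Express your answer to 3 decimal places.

-0.708

First differences Δz: 5, -7, 9, -2, -2, 2, -2
Mean of differences = 0.4286
Numerator Σ(Δz_t−Δz̄)(Δz_{t+1}−Δz̄) = -120.1837
Denominator Σ(Δz_t−Δz̄)² = 169.7143
r_1(Δz) = -120.1837 / 169.7143 = -0.708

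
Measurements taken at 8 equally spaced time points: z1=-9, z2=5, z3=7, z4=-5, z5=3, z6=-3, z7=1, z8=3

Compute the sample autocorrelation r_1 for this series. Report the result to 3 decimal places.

-0.342

Mean z̄ = (-9 + 5 + 7 − 5 + 3 − 3 + 1 + 3)/8 = 0.2500
Deviations from mean: -9.2500, 4.7500, 6.7500, -5.2500, 2.7500, -3.2500, 0.7500, 2.7500
Numerator Σ_{t=1}^{7}(z_t−z̄)(z_{t+1}−z̄) = -71.0625
Denominator Σ(z_t−z̄)² = 207.5000
r_1 = -71.0625 / 207.5000 = -0.342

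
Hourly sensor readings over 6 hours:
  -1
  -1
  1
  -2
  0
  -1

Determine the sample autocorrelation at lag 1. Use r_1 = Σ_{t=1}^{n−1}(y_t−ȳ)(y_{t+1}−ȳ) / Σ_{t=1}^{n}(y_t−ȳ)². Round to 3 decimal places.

Mean ȳ = (-1 − 1 + 1 − 2 + 0 − 1)/6 = -0.6667
Deviations from mean: -0.3333, -0.3333, 1.6667, -1.3333, 0.6667, -0.3333
Σ(y_t−ȳ)(y_{t+1}−ȳ) = (0.1111) + (-0.5556) + (-2.2222) + (-0.8889) + (-0.2222) = -3.7778
Denominator Σ(y_t−ȳ)² = 5.3333
r_1 = -3.7778 / 5.3333 = -0.708

-0.708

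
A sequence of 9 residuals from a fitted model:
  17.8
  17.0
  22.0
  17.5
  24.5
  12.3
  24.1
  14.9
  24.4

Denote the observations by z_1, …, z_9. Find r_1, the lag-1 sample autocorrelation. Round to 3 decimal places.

Mean z̄ = (17.8 + 17.0 + 22.0 + 17.5 + 24.5 + 12.3 + 24.1 + 14.9 + 24.4)/9 = 19.3889
Numerator Σ_{t=1}^{8}(z_t−z̄)(z_{t+1}−z̄) = -130.2990
Denominator Σ(z_t−z̄)² = 162.4489
r_1 = -130.2990 / 162.4489 = -0.802

-0.802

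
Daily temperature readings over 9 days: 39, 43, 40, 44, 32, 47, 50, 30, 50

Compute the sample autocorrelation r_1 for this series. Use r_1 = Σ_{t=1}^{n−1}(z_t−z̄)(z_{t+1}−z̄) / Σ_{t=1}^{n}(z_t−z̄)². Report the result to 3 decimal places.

Mean z̄ = (39 + 43 + 40 + 44 + 32 + 47 + 50 + 30 + 50)/9 = 41.6667
Numerator Σ_{t=1}^{8}(z_t−z̄)(z_{t+1}−z̄) = -233.7778
Denominator Σ(z_t−z̄)² = 414.0000
r_1 = -233.7778 / 414.0000 = -0.565

-0.565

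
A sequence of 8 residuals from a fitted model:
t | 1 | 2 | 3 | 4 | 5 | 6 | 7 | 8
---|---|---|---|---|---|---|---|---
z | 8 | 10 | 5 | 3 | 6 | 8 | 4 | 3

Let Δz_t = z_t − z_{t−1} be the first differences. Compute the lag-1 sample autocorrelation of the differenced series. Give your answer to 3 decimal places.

-0.148

First differences Δz: 2, -5, -2, 3, 2, -4, -1
Mean of differences = -0.7143
Numerator Σ(Δz_t−Δz̄)(Δz_{t+1}−Δz̄) = -8.7959
Denominator Σ(Δz_t−Δz̄)² = 59.4286
r_1(Δz) = -8.7959 / 59.4286 = -0.148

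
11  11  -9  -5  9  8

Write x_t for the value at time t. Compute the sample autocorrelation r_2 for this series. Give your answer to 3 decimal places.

-0.647

Mean x̄ = (11 + 11 − 9 − 5 + 9 + 8)/6 = 4.1667
Deviations from mean: 6.8333, 6.8333, -13.1667, -9.1667, 4.8333, 3.8333
Numerator Σ_{t=1}^{4}(x_t−x̄)(x_{t+2}−x̄) = -251.3889
Denominator Σ(x_t−x̄)² = 388.8333
r_2 = -251.3889 / 388.8333 = -0.647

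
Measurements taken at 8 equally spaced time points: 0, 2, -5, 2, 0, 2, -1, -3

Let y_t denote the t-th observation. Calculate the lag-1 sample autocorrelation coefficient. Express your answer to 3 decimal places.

-0.417

Mean ȳ = (0 + 2 − 5 + 2 + 0 + 2 − 1 − 3)/8 = -0.3750
Deviations from mean: 0.3750, 2.3750, -4.6250, 2.3750, 0.3750, 2.3750, -0.6250, -2.6250
Numerator Σ_{t=1}^{7}(y_t−ȳ)(y_{t+1}−ȳ) = -19.1406
Denominator Σ(y_t−ȳ)² = 45.8750
r_1 = -19.1406 / 45.8750 = -0.417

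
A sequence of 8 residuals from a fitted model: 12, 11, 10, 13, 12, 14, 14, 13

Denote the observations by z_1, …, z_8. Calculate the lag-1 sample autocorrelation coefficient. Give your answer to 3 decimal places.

Mean z̄ = (12 + 11 + 10 + 13 + 12 + 14 + 14 + 13)/8 = 12.3750
Deviations from mean: -0.3750, -1.3750, -2.3750, 0.6250, -0.3750, 1.6250, 1.6250, 0.6250
Numerator Σ_{t=1}^{7}(z_t−z̄)(z_{t+1}−z̄) = 5.1094
Denominator Σ(z_t−z̄)² = 13.8750
r_1 = 5.1094 / 13.8750 = 0.368

0.368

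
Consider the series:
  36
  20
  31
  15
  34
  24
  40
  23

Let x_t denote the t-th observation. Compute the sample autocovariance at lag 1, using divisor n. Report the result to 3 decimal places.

-42.189

Mean x̄ = (36 + 20 + 31 + 15 + 34 + 24 + 40 + 23)/8 = 27.8750
Deviations: 8.1250, -7.8750, 3.1250, -12.8750, 6.1250, -3.8750, 12.1250, -4.8750
Σ_{t=1}^{7}(x_t−x̄)(x_{t+1}−x̄) = -337.5156
γ_1 = -337.5156 / 8 = -42.189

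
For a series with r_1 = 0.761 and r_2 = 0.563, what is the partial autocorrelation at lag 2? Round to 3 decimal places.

-0.038

φ_{22} = (r_2 − r_1²) / (1 − r_1²)
r_1² = (0.761)² = 0.579121
Numerator = 0.563 − 0.5791 = -0.0161; denominator = 1 − 0.5791 = 0.4209
φ_{22} = -0.0161 / 0.4209 = -0.038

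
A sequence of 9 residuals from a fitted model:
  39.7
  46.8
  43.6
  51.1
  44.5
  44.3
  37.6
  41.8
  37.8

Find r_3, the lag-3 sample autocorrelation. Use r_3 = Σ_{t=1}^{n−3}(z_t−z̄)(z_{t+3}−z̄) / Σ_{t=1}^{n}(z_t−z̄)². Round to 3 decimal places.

-0.476

Mean z̄ = (39.7 + 46.8 + 43.6 + 51.1 + 44.5 + 44.3 + 37.6 + 41.8 + 37.8)/9 = 43.0222
Numerator Σ_{t=1}^{6}(z_t−z̄)(z_{t+3}−z̄) = -72.7937
Denominator Σ(z_t−z̄)² = 152.8756
r_3 = -72.7937 / 152.8756 = -0.476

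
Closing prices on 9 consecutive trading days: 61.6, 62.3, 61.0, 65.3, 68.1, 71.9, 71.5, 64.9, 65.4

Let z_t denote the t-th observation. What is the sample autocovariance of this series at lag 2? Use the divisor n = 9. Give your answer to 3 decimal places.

1.484

Mean z̄ = (61.6 + 62.3 + 61.0 + 65.3 + 68.1 + 71.9 + 71.5 + 64.9 + 65.4)/9 = 65.7778
Σ_{t=1}^{7}(z_t−z̄)(z_{t+2}−z̄) = 13.3546
γ_2 = 13.3546 / 9 = 1.484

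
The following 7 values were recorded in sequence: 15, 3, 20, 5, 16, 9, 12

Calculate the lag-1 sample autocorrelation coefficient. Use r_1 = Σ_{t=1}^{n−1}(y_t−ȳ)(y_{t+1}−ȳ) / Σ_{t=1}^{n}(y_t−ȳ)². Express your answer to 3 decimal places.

-0.883

Mean ȳ = (15 + 3 + 20 + 5 + 16 + 9 + 12)/7 = 11.4286
Deviations from mean: 3.5714, -8.4286, 8.5714, -6.4286, 4.5714, -2.4286, 0.5714
Numerator Σ_{t=1}^{6}(y_t−ȳ)(y_{t+1}−ȳ) = -199.3265
Denominator Σ(y_t−ȳ)² = 225.7143
r_1 = -199.3265 / 225.7143 = -0.883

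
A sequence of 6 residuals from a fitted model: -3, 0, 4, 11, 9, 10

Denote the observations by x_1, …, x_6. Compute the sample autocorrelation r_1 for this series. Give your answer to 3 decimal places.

Mean x̄ = (-3 + 0 + 4 + 11 + 9 + 10)/6 = 5.1667
Deviations from mean: -8.1667, -5.1667, -1.1667, 5.8333, 3.8333, 4.8333
Numerator Σ_{t=1}^{5}(x_t−x̄)(x_{t+1}−x̄) = 82.3056
Denominator Σ(x_t−x̄)² = 166.8333
r_1 = 82.3056 / 166.8333 = 0.493

0.493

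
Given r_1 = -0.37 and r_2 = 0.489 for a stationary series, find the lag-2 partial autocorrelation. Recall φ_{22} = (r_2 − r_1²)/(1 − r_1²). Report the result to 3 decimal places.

φ_{22} = (r_2 − r_1²) / (1 − r_1²)
r_1² = (-0.37)² = 0.1369
Numerator = 0.489 − 0.1369 = 0.3521; denominator = 1 − 0.1369 = 0.8631
φ_{22} = 0.3521 / 0.8631 = 0.408

0.408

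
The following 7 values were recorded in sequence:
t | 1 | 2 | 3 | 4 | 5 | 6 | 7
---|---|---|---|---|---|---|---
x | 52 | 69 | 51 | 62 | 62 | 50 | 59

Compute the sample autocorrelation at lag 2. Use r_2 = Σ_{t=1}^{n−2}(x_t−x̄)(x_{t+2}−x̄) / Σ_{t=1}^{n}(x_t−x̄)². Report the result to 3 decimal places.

0.099

Mean x̄ = (52 + 69 + 51 + 62 + 62 + 50 + 59)/7 = 57.8571
Deviations from mean: -5.8571, 11.1429, -6.8571, 4.1429, 4.1429, -7.8571, 1.1429
Σ(x_t−x̄)(x_{t+2}−x̄) = (40.1633) + (46.1633) + (-28.4082) + (-32.5510) + (4.7347) = 30.1020
Denominator Σ(x_t−x̄)² = 302.8571
r_2 = 30.1020 / 302.8571 = 0.099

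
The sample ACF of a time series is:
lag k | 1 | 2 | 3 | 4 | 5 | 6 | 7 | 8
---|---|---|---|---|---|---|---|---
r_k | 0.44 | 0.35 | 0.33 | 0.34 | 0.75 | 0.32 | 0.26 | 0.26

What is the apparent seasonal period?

The largest autocorrelation is r_5 = 0.75; the remaining lags stay at or below 0.44. The elevated value at lag 1 (0.44), dropping to 0.35 at lag 2, reflects decaying short-term dependence rather than seasonality.
The dominant spike at lag 5 indicates a seasonal period of 5.

5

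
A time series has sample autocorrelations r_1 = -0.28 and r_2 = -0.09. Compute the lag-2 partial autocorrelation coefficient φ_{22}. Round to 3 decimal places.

-0.183

φ_{22} = (r_2 − r_1²) / (1 − r_1²)
r_1² = (-0.28)² = 0.0784
Numerator = -0.09 − 0.0784 = -0.1684; denominator = 1 − 0.0784 = 0.9216
φ_{22} = -0.1684 / 0.9216 = -0.183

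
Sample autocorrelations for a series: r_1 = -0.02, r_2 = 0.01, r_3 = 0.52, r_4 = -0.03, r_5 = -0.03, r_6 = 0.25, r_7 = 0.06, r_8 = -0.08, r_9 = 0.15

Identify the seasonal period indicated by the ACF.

3

The largest autocorrelation is r_3 = 0.52, with weaker echoes at lags 6 (0.25) and 9 (0.15); the remaining lags stay at or below 0.06.
The dominant spike at lag 3 indicates a seasonal period of 3.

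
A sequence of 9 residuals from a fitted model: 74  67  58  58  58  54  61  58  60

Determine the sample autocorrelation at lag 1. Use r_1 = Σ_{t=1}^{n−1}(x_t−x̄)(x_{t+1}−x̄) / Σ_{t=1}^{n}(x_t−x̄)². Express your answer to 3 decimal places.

Mean x̄ = (74 + 67 + 58 + 58 + 58 + 54 + 61 + 58 + 60)/9 = 60.8889
Numerator Σ_{t=1}^{8}(x_t−x̄)(x_{t+1}−x̄) = 100.5432
Denominator Σ(x_t−x̄)² = 290.8889
r_1 = 100.5432 / 290.8889 = 0.346

0.346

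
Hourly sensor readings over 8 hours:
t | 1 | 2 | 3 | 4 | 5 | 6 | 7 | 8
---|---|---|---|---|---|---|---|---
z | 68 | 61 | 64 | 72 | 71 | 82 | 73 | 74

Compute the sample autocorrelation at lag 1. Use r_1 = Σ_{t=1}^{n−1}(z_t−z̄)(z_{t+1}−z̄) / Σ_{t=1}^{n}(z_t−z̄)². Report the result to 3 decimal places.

0.410

Mean z̄ = (68 + 61 + 64 + 72 + 71 + 82 + 73 + 74)/8 = 70.6250
Deviations from mean: -2.6250, -9.6250, -6.6250, 1.3750, 0.3750, 11.3750, 2.3750, 3.3750
Σ(z_t−z̄)(z_{t+1}−z̄) = (25.2656) + (63.7656) + (-9.1094) + (0.5156) + (4.2656) + (27.0156) + (8.0156) = 119.7344
Denominator Σ(z_t−z̄)² = 291.8750
r_1 = 119.7344 / 291.8750 = 0.410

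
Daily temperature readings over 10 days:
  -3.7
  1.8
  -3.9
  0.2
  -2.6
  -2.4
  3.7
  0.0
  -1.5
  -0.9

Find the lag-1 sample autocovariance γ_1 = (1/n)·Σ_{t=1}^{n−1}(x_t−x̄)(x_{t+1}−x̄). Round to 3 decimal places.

Mean x̄ = (-3.7 + 1.8 − 3.9 + 0.2 − 2.6 − 2.4 + 3.7 + 0.0 − 1.5 − 0.9)/10 = -0.9300
Σ_{t=1}^{9}(x_t−x̄)(x_{t+1}−x̄) = -21.5059
γ_1 = -21.5059 / 10 = -2.151

-2.151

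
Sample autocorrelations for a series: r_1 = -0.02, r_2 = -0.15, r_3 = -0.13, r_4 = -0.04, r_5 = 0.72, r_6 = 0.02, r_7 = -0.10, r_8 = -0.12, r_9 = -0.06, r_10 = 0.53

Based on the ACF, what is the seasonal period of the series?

The largest autocorrelation is r_5 = 0.72, with a weaker echo at lag 10 (0.53); the remaining lags stay at or below 0.02.
The dominant spike at lag 5 indicates a seasonal period of 5.

5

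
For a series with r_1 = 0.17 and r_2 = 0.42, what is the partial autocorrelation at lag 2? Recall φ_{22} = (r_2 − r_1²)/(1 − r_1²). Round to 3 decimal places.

0.403

φ_{22} = (r_2 − r_1²) / (1 − r_1²)
r_1² = (0.17)² = 0.0289
Numerator = 0.42 − 0.0289 = 0.3911; denominator = 1 − 0.0289 = 0.9711
φ_{22} = 0.3911 / 0.9711 = 0.403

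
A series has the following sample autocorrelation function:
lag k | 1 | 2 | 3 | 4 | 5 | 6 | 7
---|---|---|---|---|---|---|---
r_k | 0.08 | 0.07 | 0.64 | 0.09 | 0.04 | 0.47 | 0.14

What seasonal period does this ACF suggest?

3

The largest autocorrelation is r_3 = 0.64, with a weaker echo at lag 6 (0.47); the remaining lags stay at or below 0.14.
The dominant spike at lag 3 indicates a seasonal period of 3.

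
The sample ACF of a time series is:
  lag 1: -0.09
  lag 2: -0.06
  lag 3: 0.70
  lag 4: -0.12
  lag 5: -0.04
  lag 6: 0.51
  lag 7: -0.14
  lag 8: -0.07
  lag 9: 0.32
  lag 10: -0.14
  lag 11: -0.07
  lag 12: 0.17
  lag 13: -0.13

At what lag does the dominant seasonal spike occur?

3

The largest autocorrelation is r_3 = 0.70, with weaker echoes at lags 6 (0.51), 9 (0.32) and 12 (0.17); the remaining lags stay at or below -0.04.
The dominant spike at lag 3 indicates a seasonal period of 3.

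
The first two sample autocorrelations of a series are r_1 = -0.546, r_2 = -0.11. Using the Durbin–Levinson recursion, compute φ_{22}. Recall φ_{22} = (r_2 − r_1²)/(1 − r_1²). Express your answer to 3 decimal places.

φ_{22} = (r_2 − r_1²) / (1 − r_1²)
r_1² = (-0.546)² = 0.298116
Numerator = -0.11 − 0.2981 = -0.4081; denominator = 1 − 0.2981 = 0.7019
φ_{22} = -0.4081 / 0.7019 = -0.581

-0.581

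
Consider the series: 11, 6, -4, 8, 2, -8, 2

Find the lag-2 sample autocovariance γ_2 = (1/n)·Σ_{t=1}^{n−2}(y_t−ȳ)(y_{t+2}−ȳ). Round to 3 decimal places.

-12.910

Mean ȳ = (11 + 6 − 4 + 8 + 2 − 8 + 2)/7 = 2.4286
Deviations: 8.5714, 3.5714, -6.4286, 5.5714, -0.4286, -10.4286, -0.4286
Σ_{t=1}^{5}(y_t−ȳ)(y_{t+2}−ȳ) = -90.3673
γ_2 = -90.3673 / 7 = -12.910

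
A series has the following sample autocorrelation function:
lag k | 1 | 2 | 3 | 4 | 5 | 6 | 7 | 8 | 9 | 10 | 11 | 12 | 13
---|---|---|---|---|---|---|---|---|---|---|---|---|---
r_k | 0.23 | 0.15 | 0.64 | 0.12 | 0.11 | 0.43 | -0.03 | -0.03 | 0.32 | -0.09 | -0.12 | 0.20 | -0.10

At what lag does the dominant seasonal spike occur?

The largest autocorrelation is r_3 = 0.64, with weaker echoes at lags 6 (0.43) and 9 (0.32); the remaining lags stay at or below 0.23. The elevated value at lag 1 (0.23), dropping to 0.15 at lag 2, reflects decaying short-term dependence rather than seasonality.
The dominant spike at lag 3 indicates a seasonal period of 3.

3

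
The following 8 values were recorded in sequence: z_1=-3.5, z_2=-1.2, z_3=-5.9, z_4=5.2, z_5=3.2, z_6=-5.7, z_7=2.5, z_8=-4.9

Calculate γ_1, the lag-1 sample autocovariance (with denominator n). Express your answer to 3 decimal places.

Mean z̄ = (-3.5 − 1.2 − 5.9 + 5.2 + 3.2 − 5.7 + 2.5 − 4.9)/8 = -1.2875
Σ_{t=1}^{7}(z_t−z̄)(z_{t+1}−z̄) = -51.6039
γ_1 = -51.6039 / 8 = -6.450

-6.450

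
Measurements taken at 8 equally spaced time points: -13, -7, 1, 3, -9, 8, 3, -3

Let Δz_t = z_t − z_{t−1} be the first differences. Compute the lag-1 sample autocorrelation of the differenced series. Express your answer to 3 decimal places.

-0.403

First differences Δz: 6, 8, 2, -12, 17, -5, -6
Mean of differences = 1.4286
Numerator Σ(Δz_t−Δz̄)(Δz_{t+1}−Δz̄) = -235.3265
Denominator Σ(Δz_t−Δz̄)² = 583.7143
r_1(Δz) = -235.3265 / 583.7143 = -0.403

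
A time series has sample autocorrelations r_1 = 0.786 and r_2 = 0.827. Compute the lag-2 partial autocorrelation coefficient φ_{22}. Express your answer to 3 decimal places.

0.547

φ_{22} = (r_2 − r_1²) / (1 − r_1²)
r_1² = (0.786)² = 0.617796
Numerator = 0.827 − 0.6178 = 0.2092; denominator = 1 − 0.6178 = 0.3822
φ_{22} = 0.2092 / 0.3822 = 0.547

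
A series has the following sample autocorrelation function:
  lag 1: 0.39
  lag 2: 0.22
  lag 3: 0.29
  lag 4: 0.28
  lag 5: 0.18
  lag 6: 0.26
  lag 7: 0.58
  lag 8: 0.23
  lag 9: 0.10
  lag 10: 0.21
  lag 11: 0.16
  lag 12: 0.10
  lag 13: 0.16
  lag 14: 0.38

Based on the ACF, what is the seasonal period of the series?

7

The largest autocorrelation is r_7 = 0.58; the remaining lags stay at or below 0.39. The elevated value at lag 1 (0.39), dropping to 0.22 at lag 2, reflects decaying short-term dependence rather than seasonality.
The dominant spike at lag 7 indicates a seasonal period of 7.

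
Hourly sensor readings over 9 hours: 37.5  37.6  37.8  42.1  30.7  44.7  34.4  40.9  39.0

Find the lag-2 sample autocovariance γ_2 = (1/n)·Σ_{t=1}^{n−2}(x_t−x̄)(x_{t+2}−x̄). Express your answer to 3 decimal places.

Mean x̄ = (37.5 + 37.6 + 37.8 + 42.1 + 30.7 + 44.7 + 34.4 + 40.9 + 39.0)/9 = 38.3000
Σ_{t=1}^{7}(x_t−x̄)(x_{t+2}−x̄) = 69.4100
γ_2 = 69.4100 / 9 = 7.712

7.712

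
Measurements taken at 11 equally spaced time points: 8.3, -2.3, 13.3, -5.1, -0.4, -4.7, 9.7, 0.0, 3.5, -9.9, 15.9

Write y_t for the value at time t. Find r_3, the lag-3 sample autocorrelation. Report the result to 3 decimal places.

Mean ȳ = (8.3 − 2.3 + 13.3 − 5.1 − 0.4 − 4.7 + 9.7 + 0.0 + 3.5 − 9.9 + 15.9)/11 = 2.5727
Numerator Σ_{t=1}^{8}(y_t−ȳ)(y_{t+3}−ȳ) = -284.4404
Denominator Σ(y_t−ȳ)² = 683.6818
r_3 = -284.4404 / 683.6818 = -0.416

-0.416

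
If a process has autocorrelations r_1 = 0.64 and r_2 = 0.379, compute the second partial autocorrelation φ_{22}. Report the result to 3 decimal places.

φ_{22} = (r_2 − r_1²) / (1 − r_1²)
r_1² = (0.64)² = 0.4096
Numerator = 0.379 − 0.4096 = -0.0306; denominator = 1 − 0.4096 = 0.5904
φ_{22} = -0.0306 / 0.5904 = -0.052

-0.052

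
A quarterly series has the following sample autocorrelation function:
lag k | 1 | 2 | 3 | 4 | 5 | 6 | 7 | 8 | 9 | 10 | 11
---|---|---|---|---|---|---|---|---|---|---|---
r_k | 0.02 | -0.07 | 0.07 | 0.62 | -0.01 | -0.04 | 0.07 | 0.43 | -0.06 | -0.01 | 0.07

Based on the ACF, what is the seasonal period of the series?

The largest autocorrelation is r_4 = 0.62, with a weaker echo at lag 8 (0.43); the remaining lags stay at or below 0.07.
The dominant spike at lag 4 indicates a seasonal period of 4.

4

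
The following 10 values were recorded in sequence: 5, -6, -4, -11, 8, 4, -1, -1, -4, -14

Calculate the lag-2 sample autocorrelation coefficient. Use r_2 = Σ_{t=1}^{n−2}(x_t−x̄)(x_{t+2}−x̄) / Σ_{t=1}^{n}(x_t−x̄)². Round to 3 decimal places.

-0.109

Mean x̄ = (5 − 6 − 4 − 11 + 8 + 4 − 1 − 1 − 4 − 14)/10 = -2.4000
Numerator Σ_{t=1}^{8}(x_t−x̄)(x_{t+2}−x̄) = -47.5200
Denominator Σ(x_t−x̄)² = 434.4000
r_2 = -47.5200 / 434.4000 = -0.109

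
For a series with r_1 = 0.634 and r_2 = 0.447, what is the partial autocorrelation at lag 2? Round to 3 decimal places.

φ_{22} = (r_2 − r_1²) / (1 − r_1²)
r_1² = (0.634)² = 0.401956
Numerator = 0.447 − 0.4020 = 0.0450; denominator = 1 − 0.4020 = 0.5980
φ_{22} = 0.0450 / 0.5980 = 0.075

0.075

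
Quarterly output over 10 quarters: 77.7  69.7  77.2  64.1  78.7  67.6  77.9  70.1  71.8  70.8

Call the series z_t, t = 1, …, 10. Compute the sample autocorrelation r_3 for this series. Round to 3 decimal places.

-0.657

Mean z̄ = (77.7 + 69.7 + 77.2 + 64.1 + 78.7 + 67.6 + 77.9 + 70.1 + 71.8 + 70.8)/10 = 72.5600
Numerator Σ_{t=1}^{7}(z_t−z̄)(z_{t+3}−z̄) = -149.9688
Denominator Σ(z_t−z̄)² = 228.2440
r_3 = -149.9688 / 228.2440 = -0.657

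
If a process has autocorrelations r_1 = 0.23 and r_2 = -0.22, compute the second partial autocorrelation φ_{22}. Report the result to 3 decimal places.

φ_{22} = (r_2 − r_1²) / (1 − r_1²)
r_1² = (0.23)² = 0.0529
Numerator = -0.22 − 0.0529 = -0.2729; denominator = 1 − 0.0529 = 0.9471
φ_{22} = -0.2729 / 0.9471 = -0.288

-0.288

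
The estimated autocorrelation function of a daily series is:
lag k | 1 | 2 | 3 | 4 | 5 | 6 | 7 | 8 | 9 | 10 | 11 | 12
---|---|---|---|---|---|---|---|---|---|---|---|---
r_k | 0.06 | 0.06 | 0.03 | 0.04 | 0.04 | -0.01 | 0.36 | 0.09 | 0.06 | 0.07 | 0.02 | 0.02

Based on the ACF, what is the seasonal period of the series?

7

The largest autocorrelation is r_7 = 0.36; the remaining lags stay at or below 0.09.
The dominant spike at lag 7 indicates a seasonal period of 7.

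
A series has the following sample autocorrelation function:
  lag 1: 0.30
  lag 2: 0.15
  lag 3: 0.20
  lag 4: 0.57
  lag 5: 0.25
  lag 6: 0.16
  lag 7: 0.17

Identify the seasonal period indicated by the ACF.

4

The largest autocorrelation is r_4 = 0.57; the remaining lags stay at or below 0.30. The elevated value at lag 1 (0.30), dropping to 0.15 at lag 2, reflects decaying short-term dependence rather than seasonality.
The dominant spike at lag 4 indicates a seasonal period of 4.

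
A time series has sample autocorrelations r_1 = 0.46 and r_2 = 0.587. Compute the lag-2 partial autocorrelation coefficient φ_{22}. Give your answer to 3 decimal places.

0.476

φ_{22} = (r_2 − r_1²) / (1 − r_1²)
r_1² = (0.46)² = 0.2116
Numerator = 0.587 − 0.2116 = 0.3754; denominator = 1 − 0.2116 = 0.7884
φ_{22} = 0.3754 / 0.7884 = 0.476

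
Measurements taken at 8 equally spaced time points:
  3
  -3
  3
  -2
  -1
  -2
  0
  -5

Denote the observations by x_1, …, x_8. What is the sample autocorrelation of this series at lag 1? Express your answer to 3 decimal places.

-0.458

Mean x̄ = (3 − 3 + 3 − 2 − 1 − 2 + 0 − 5)/8 = -0.8750
Deviations from mean: 3.8750, -2.1250, 3.8750, -1.1250, -0.1250, -1.1250, 0.8750, -4.1250
Σ(x_t−x̄)(x_{t+1}−x̄) = (-8.2344) + (-8.2344) + (-4.3594) + (0.1406) + (0.1406) + (-0.9844) + (-3.6094) = -25.1406
Denominator Σ(x_t−x̄)² = 54.8750
r_1 = -25.1406 / 54.8750 = -0.458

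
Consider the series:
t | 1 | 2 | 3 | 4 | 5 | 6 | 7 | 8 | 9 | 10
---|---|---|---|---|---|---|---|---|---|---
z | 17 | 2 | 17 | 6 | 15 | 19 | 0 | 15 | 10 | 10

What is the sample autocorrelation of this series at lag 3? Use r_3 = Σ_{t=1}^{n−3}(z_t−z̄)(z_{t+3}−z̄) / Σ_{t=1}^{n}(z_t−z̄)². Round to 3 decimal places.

0.142

Mean z̄ = (17 + 2 + 17 + 6 + 15 + 19 + 0 + 15 + 10 + 10)/10 = 11.1000
Σ(z_t−z̄)(z_{t+3}−z̄) = (-30.0900) + (-35.4900) + (46.6100) + (56.6100) + (15.2100) + (-8.6900) + (12.2100) = 56.3700
Denominator Σ(z_t−z̄)² = 396.9000
r_3 = 56.3700 / 396.9000 = 0.142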